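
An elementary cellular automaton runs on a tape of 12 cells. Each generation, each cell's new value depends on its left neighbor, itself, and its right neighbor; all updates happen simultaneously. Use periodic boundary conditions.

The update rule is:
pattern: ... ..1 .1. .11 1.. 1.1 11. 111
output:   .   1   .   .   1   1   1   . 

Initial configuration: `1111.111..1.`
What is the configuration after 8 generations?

11.11.11.11.

...11..111.1
1.1.111..11.
.1.1..111.11
1.1.11..11.1
11.1.111.11.
.11.1..11.11
1.11.11.11.1
11.11.11.11.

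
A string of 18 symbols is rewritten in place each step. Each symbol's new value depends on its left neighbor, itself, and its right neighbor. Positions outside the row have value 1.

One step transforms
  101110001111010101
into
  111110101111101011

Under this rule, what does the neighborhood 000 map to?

At position 6 the neighborhood is 000; the next row has 1 there.

1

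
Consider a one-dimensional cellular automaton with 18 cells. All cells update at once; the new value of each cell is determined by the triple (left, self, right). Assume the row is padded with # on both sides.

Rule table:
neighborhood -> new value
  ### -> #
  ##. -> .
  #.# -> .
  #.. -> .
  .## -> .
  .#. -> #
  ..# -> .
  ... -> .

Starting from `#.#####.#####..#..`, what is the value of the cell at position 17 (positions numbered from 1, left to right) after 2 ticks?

.

tick 1: ...###...###...#..
tick 2: ....#.....#....#..
position 17 holds .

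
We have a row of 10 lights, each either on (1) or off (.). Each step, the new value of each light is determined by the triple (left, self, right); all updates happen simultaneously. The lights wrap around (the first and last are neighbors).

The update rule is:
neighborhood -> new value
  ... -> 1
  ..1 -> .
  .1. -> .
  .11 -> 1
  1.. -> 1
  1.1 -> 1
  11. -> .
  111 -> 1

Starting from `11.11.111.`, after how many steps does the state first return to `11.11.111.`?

10

1.11.111.1
.11.111.11
11.111.11.
1.111.11.1
.111.11.11
111.11.11.
11.11.11.1
1.11.11.11
.11.11.111
11.11.111.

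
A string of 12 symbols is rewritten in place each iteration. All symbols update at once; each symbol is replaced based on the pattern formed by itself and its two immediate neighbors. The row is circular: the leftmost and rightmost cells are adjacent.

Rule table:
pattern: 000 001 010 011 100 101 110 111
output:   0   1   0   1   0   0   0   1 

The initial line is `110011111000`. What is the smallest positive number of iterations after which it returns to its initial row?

12

100111110001
001111100011
011111000110
111110001100
111100011001
111000110011
110001100111
100011001111
000110011111
001100111110
011001111100
110011111000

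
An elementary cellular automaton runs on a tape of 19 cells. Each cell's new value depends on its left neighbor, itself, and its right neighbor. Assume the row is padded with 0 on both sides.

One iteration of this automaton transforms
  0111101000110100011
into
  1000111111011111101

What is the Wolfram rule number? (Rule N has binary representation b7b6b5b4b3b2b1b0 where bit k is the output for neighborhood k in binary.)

position 2: 111 → 0  (bit 7 = 0)
position 4: 110 → 1  (bit 6 = 1)
position 5: 101 → 1  (bit 5 = 1)
position 7: 100 → 1  (bit 4 = 1)
position 1: 011 → 0  (bit 3 = 0)
position 6: 010 → 1  (bit 2 = 1)
position 0: 001 → 1  (bit 1 = 1)
position 8: 000 → 1  (bit 0 = 1)
bits b7..b0 = 01110111 = 119

119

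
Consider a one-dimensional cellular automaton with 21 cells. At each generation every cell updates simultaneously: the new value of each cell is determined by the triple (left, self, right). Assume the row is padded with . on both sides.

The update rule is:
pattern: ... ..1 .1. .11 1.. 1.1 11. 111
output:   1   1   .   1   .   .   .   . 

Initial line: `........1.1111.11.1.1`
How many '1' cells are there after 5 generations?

12

generation 1: 11111111..1....1.....
generation 2: 1........1..111..1111
generation 3: ..1111111..11...11...
generation 4: 111.......11..111..11
generation 5: 1...1111111..11...11.
count of 1: 12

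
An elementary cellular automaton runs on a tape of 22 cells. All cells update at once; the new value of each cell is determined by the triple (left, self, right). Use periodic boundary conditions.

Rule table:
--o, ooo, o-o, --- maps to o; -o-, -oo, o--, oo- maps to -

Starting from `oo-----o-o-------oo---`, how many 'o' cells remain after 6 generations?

generation 1: ---oooo-o--oooooo---oo
generation 2: -oo-oo-o--o-oooo--oo--
generation 3: o--o--o--o-o-oo--o---o
generation 4: --o--o--o-o-o---o--oo-
generation 5: oo--o--o-o-o--oo--o---
generation 6: ---o--o-o-o--o---o--oo
count of o: 8

8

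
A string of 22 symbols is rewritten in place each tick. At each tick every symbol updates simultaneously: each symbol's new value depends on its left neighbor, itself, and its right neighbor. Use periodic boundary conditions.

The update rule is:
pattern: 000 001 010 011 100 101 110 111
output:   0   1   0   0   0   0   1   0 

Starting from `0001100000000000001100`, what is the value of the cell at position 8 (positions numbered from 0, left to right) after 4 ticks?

0

0010100000000000010100
0100000000000000100000
1000000000000001000000
0000000000000010000001
position 8 holds 0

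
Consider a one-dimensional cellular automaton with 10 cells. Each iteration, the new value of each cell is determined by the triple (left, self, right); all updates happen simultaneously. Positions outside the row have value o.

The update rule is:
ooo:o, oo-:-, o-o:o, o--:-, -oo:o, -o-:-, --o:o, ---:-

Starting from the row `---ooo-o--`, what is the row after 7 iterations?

o--ooooooo

--ooo-o--o
-ooo-o--oo
ooo-o--ooo
oo-o--oooo
o-o--ooooo
-o--oooooo
o--ooooooo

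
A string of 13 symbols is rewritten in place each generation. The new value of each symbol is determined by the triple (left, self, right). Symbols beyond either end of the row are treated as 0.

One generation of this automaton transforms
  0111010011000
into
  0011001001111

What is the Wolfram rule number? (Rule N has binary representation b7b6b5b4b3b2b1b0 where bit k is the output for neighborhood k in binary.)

209

position 2: 111 → 1  (bit 7 = 1)
position 3: 110 → 1  (bit 6 = 1)
position 4: 101 → 0  (bit 5 = 0)
position 6: 100 → 1  (bit 4 = 1)
position 1: 011 → 0  (bit 3 = 0)
position 5: 010 → 0  (bit 2 = 0)
position 0: 001 → 0  (bit 1 = 0)
position 11: 000 → 1  (bit 0 = 1)
bits b7..b0 = 11010001 = 209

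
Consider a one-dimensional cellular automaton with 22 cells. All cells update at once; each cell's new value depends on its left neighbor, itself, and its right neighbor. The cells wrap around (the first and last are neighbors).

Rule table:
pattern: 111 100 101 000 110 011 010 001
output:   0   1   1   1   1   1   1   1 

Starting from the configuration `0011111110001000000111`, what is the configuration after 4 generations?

generation 1: 1110000011111111111101
generation 2: 0011111110000000000111
generation 3: 1110000011111111111101  (repeats generation 1; period 2)
generation 4: 0011111110000000000111

0011111110000000000111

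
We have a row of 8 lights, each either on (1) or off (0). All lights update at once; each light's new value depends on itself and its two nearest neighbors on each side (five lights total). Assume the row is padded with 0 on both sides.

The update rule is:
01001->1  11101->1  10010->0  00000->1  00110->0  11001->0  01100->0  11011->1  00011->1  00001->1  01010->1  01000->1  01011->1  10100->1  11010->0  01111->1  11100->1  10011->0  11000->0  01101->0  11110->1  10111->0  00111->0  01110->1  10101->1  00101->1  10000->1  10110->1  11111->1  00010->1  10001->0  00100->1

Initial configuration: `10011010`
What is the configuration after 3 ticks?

11101101

11000011
00011100
11101101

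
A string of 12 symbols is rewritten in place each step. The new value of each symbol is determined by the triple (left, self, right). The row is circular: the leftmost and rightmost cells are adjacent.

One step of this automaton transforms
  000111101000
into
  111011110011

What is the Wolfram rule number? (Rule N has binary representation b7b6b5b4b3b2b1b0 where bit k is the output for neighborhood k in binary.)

227

position 4: 111 → 1  (bit 7 = 1)
position 6: 110 → 1  (bit 6 = 1)
position 7: 101 → 1  (bit 5 = 1)
position 9: 100 → 0  (bit 4 = 0)
position 3: 011 → 0  (bit 3 = 0)
position 8: 010 → 0  (bit 2 = 0)
position 2: 001 → 1  (bit 1 = 1)
position 0: 000 → 1  (bit 0 = 1)
bits b7..b0 = 11100011 = 227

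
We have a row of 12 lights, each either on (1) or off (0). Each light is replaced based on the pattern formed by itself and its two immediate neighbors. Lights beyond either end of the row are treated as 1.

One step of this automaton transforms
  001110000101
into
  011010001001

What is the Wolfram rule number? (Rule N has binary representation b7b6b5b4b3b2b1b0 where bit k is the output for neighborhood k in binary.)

74

position 3: 111 → 0  (bit 7 = 0)
position 4: 110 → 1  (bit 6 = 1)
position 10: 101 → 0  (bit 5 = 0)
position 0: 100 → 0  (bit 4 = 0)
position 2: 011 → 1  (bit 3 = 1)
position 9: 010 → 0  (bit 2 = 0)
position 1: 001 → 1  (bit 1 = 1)
position 6: 000 → 0  (bit 0 = 0)
bits b7..b0 = 01001010 = 74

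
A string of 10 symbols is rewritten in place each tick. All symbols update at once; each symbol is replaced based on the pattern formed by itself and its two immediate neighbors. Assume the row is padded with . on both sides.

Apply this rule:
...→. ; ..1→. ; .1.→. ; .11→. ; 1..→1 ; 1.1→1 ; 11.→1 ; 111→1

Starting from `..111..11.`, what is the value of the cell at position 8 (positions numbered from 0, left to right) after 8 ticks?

.

...111..11
....111..1
.....111..
......111.
.......111
........11
.........1
..........
position 8 holds .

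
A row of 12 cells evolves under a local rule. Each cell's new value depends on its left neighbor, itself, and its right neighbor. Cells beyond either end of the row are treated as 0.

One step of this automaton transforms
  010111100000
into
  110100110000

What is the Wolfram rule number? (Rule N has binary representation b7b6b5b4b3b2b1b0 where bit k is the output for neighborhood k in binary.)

94

position 4: 111 → 0  (bit 7 = 0)
position 6: 110 → 1  (bit 6 = 1)
position 2: 101 → 0  (bit 5 = 0)
position 7: 100 → 1  (bit 4 = 1)
position 3: 011 → 1  (bit 3 = 1)
position 1: 010 → 1  (bit 2 = 1)
position 0: 001 → 1  (bit 1 = 1)
position 8: 000 → 0  (bit 0 = 0)
bits b7..b0 = 01011110 = 94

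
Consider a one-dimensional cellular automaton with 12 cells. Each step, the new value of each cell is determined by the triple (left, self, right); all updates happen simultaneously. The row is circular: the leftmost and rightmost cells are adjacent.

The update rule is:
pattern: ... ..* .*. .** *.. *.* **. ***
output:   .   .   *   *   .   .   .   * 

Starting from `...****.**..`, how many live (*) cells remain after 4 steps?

2

...***..*...
...**...*...
...*....*...
...*....*...
count of *: 2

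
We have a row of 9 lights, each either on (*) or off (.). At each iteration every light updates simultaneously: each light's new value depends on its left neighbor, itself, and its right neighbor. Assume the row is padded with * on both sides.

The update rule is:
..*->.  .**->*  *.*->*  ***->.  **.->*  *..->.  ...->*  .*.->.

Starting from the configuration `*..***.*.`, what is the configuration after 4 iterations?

iteration 1: *..*.**.*
iteration 2: *...*****
iteration 3: *.*.*....
iteration 4: **.*..**.

**.*..**.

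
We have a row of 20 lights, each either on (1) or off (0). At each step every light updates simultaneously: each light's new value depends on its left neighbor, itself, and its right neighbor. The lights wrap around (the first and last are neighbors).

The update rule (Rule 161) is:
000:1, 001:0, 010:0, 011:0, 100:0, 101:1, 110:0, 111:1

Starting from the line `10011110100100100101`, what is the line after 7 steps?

11100111000011110011

00001101000000000010
11100010011111111000
01001000001111110010
00000011100111100000
11111001000011001111
11110000011000000111
11100111000011110011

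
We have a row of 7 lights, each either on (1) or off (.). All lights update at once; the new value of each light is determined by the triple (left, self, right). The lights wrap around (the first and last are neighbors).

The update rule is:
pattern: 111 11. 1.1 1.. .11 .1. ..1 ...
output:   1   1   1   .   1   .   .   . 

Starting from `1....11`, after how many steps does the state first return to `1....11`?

1

1....11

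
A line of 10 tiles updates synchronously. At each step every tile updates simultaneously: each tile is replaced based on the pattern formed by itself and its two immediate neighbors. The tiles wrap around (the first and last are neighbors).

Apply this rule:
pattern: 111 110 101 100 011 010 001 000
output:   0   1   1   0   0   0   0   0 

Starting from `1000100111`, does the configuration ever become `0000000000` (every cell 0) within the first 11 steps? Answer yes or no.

yes

step 1: 1000000000
step 2: 0000000000
all cells are 0 at step 2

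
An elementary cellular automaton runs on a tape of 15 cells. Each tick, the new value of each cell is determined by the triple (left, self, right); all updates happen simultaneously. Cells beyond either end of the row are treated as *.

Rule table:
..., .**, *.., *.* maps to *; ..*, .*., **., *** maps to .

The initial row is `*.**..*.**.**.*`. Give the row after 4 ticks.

*..*.*.**.**.**

tick 1: .**.*..**.**.**
tick 2: **.*.*.*.**.**.
tick 3: ..*.*.*.**.**.*
tick 4: *..*.*.**.**.**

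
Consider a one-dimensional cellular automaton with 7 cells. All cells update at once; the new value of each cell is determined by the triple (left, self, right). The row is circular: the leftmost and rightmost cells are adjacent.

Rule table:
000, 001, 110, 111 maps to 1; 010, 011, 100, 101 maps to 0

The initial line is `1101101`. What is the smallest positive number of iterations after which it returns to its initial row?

7

1100100
0101001
0000010
1111100
0111101
0011100
1101101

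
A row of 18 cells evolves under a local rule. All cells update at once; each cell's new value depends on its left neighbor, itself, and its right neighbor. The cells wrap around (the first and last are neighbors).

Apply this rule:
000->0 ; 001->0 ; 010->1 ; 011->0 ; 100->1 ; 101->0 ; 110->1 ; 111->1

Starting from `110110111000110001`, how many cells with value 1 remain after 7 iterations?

110010011100011000
011011001110001100
001001100111000110
001100110011100011
100110011001110001
110011001100111000
011001100110011100
count of 1: 9

9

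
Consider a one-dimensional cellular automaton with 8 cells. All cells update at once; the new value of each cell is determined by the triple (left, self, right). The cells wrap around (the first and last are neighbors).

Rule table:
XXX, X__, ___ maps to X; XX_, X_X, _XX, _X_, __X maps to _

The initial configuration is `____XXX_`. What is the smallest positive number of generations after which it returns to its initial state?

3

generation 1: XXX__X_X
generation 2: XX_X____
generation 3: ____XXX_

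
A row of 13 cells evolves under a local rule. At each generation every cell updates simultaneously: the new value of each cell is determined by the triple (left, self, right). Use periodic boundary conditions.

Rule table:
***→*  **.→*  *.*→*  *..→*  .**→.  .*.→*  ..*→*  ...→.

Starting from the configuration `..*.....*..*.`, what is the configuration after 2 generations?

.***...******
*.***.*.*****

*.***.*.*****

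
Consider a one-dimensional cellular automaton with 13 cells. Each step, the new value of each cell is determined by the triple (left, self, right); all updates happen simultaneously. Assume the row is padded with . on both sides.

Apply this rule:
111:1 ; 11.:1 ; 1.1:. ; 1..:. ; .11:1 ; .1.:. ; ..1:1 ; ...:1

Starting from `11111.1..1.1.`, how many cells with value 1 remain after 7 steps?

11

11111...1....
11111.11..111
11111.11.1111
11111.11.1111  (fixed point — unchanged through step 7)
count of 1: 11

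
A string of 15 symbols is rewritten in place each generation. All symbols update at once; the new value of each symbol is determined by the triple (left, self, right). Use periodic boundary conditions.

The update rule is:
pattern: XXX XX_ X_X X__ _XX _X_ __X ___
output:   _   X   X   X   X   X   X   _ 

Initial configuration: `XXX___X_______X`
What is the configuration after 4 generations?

____XX___XXXXX_

__XX_XXX_____XX
XXXXXX_XX___XXX
_____XXXXX_XX__
____XX___XXXXX_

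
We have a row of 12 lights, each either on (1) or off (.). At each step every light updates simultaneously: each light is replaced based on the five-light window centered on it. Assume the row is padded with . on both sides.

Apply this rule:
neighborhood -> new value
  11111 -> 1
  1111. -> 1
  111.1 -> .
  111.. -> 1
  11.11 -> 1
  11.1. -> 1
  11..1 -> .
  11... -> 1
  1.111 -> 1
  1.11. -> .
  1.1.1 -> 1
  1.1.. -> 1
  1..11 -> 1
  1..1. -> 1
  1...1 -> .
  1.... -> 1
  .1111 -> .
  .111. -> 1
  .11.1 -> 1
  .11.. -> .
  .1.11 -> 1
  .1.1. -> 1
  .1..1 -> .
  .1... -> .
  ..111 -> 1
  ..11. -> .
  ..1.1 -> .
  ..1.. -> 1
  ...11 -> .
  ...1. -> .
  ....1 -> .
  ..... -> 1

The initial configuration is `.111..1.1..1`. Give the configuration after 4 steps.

.111.1.11.11
.11.111.11..
..1111.1..11
..1.1.11.1..

..1.1.11.1..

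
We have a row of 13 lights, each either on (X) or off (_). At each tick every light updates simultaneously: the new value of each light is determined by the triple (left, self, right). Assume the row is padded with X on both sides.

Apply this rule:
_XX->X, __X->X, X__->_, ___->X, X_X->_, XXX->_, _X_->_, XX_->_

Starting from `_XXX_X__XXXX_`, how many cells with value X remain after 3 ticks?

5

_X_____XX____
___XXXXX__XXX
_XXX_____XX__
count of X: 5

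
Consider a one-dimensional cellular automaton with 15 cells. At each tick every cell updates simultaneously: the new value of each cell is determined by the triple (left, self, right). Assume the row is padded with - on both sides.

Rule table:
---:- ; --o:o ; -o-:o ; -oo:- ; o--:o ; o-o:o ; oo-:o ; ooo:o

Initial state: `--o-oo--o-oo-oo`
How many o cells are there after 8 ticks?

-ooo-ooooo-oo-o
o-ooo-ooooo-ooo
oo-ooo-ooooo-oo
-oo-ooo-ooooo-o
o-oo-ooo-oooooo
oo-oo-ooo-ooooo
-oo-oo-ooo-oooo
o-oo-oo-ooo-ooo
count of o: 11

11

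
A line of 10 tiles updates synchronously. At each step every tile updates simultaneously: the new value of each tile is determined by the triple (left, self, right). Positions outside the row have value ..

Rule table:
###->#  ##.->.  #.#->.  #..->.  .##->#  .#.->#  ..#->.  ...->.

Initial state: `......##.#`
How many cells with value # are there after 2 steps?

2

......#..#
......#..#
count of #: 2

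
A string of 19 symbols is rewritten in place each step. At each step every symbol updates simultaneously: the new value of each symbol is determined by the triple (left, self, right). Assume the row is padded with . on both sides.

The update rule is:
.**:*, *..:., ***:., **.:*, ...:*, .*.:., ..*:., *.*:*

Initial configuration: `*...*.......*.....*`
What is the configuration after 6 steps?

step 1: ..*...*****...***..
step 2: *...*.*...*.*.*.*.*
step 3: ..*..*..*..*.*.*.*.
step 4: *...........*.*.*..
step 5: ..*********..*.*..*
step 6: *.*.......*...*....

*.*.......*...*....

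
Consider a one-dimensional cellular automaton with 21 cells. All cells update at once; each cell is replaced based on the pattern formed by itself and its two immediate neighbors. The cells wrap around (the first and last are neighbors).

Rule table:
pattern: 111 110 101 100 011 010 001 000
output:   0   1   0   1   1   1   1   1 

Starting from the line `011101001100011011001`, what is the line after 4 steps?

010101111111111011111
010101000000001010001
010101111111111011111  (repeats step 1; period 2)
step 4: 010101000000001010001

010101000000001010001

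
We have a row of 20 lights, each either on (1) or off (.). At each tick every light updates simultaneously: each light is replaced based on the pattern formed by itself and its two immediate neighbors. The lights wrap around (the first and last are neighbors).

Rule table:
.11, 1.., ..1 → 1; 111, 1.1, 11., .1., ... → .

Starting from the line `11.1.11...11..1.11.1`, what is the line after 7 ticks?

....1.11..1..1...1.1

.....1.1.11.11..1..1
1...1....1..1.11.11.
.1.1.1..1.11..1..1..
1.....11..1.11.11.1.
.1...11.11..1..1....
1.1.11..1.11.11.1...
....1.11..1..1...1.1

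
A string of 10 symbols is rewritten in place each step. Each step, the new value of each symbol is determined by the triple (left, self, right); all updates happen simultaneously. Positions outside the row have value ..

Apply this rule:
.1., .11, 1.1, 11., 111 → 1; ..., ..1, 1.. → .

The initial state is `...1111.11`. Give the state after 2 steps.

...1111111

...1111111
...1111111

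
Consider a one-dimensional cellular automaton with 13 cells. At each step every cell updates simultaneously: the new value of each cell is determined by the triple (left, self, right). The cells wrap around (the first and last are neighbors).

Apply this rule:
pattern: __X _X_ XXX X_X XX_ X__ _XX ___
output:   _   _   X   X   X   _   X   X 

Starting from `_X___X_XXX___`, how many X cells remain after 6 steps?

11

___X__XXXX_XX
_X____XXXXXXX
X__XX_XXXXXXX
X__XXXXXXXXXX
X__XXXXXXXXXX  (fixed point — unchanged through step 6)
count of X: 11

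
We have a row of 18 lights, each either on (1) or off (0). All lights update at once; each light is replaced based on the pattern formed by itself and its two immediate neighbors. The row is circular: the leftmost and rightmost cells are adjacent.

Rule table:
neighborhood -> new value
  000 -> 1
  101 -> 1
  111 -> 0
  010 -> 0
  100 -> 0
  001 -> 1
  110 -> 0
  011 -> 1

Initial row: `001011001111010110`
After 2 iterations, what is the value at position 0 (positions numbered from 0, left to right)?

1

iteration 1: 110110011000101100
iteration 2: 101100110011011001
position 0 holds 1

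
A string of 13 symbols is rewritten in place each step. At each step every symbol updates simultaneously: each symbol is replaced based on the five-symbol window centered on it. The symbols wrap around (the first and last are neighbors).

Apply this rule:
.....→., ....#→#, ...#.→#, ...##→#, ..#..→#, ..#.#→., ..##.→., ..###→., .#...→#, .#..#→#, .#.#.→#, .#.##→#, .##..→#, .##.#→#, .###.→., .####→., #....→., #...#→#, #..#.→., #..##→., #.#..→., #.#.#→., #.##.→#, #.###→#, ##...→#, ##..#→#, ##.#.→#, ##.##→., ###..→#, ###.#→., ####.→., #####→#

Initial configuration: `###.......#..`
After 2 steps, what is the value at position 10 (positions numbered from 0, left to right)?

.

..##....####.
##.##.##...##
position 10 holds .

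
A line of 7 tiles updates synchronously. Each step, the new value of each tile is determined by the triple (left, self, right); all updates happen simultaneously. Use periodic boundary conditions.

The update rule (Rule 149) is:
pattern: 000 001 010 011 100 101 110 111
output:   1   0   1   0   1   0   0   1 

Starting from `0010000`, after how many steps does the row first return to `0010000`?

1011111
0001111
1100110
0010000

4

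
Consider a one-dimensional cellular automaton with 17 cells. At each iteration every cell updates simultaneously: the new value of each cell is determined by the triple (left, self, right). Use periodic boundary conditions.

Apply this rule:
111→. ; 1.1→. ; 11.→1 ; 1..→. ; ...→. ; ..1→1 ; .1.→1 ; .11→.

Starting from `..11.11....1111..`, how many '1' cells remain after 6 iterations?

iteration 1: .1.1..1...1...1..
iteration 2: 11.1.11..11..11..
iteration 3: .1.1..1.1.1.1.1.1
iteration 4: .1.1.11.1.1.1.1.1
iteration 5: .1.1..1.1.1.1.1.1  (repeats iteration 3; period 2)
iteration 6: .1.1.11.1.1.1.1.1
count of 1: 9

9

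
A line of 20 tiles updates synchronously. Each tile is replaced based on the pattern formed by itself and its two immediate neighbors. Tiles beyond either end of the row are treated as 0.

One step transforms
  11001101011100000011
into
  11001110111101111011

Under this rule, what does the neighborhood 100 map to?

At position 2 the neighborhood is 100; the next row has 0 there.

0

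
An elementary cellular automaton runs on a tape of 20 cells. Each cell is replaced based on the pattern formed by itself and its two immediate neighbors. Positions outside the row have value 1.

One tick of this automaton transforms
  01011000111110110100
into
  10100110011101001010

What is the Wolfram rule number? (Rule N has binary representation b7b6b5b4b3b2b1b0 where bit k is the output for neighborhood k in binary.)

177

position 9: 111 → 1  (bit 7 = 1)
position 4: 110 → 0  (bit 6 = 0)
position 0: 101 → 1  (bit 5 = 1)
position 5: 100 → 1  (bit 4 = 1)
position 3: 011 → 0  (bit 3 = 0)
position 1: 010 → 0  (bit 2 = 0)
position 7: 001 → 0  (bit 1 = 0)
position 6: 000 → 1  (bit 0 = 1)
bits b7..b0 = 10110001 = 177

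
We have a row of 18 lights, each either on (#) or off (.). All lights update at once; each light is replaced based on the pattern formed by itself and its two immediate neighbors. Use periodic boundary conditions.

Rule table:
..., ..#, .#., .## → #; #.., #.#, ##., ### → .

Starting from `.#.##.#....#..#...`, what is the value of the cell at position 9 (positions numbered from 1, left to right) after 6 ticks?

.

##.#..#.####.##.##
...#.##.#....#..#.
####.#..#.####.##.
#....#.##.#....#..
#.####.#..#.####.#
..#....#.##.#....#
position 9 holds .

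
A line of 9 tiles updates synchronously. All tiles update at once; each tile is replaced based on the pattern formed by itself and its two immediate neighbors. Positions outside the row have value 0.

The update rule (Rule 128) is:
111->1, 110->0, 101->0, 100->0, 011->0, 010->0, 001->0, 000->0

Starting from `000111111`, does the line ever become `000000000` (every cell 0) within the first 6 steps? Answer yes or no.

yes

step 1: 000011110
step 2: 000001100
step 3: 000000000
all cells are 0 at step 3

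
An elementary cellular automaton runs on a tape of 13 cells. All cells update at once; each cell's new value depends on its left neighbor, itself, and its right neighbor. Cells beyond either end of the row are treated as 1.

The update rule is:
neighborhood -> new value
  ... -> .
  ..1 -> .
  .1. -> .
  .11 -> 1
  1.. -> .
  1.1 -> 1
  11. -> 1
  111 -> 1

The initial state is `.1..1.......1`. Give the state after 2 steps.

1...........1

1...........1
1...........1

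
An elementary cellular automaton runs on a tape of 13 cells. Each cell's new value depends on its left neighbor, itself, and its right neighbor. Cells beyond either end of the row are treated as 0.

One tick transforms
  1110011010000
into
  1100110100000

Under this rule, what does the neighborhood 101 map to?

1

At position 7 the neighborhood is 101; the next row has 1 there.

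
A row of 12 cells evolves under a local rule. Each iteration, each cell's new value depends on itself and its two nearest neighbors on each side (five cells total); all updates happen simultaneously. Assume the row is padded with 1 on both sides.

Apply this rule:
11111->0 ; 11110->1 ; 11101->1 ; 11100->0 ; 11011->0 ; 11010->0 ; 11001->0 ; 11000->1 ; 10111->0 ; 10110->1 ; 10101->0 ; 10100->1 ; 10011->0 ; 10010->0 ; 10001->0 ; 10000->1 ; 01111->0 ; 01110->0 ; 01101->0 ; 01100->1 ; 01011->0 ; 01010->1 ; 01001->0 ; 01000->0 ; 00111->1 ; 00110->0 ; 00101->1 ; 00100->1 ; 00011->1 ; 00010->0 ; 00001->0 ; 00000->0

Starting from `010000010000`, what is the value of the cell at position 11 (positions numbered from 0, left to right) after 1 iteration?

010100010101
position 11 holds 1

1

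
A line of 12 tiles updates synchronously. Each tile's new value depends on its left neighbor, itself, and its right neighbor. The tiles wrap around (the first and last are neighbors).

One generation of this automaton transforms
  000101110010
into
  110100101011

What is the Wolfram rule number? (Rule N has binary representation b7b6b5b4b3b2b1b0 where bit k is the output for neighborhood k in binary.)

149

position 6: 111 → 1  (bit 7 = 1)
position 7: 110 → 0  (bit 6 = 0)
position 4: 101 → 0  (bit 5 = 0)
position 8: 100 → 1  (bit 4 = 1)
position 5: 011 → 0  (bit 3 = 0)
position 3: 010 → 1  (bit 2 = 1)
position 2: 001 → 0  (bit 1 = 0)
position 0: 000 → 1  (bit 0 = 1)
bits b7..b0 = 10010101 = 149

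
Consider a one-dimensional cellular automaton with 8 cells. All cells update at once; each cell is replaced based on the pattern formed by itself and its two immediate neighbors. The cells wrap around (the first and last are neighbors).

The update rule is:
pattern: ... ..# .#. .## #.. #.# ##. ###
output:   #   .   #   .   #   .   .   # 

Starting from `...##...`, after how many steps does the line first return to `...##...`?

step 1: ##...###
step 2: #.##..##
step 3: ....#..#
step 4: ###.##.#
step 5: ##......
step 6: ..#####.
step 7: #..###.#
step 8: .#..#...
step 9: .##.####
step 10: .....##.
step 11: ####...#
step 12: ###.##..
step 13: .#....#.
step 14: .####.##
step 15: ..##....
step 16: #...####
step 17: .##..###
step 18: ...#..#.
step 19: ##.##.##
step 20: #......#
step 21: .#####..
step 22: ..###.##
step 23: #..#....
step 24: ##.####.
step 25: ....##..
step 26: ###...##
step 27: ##.##..#
step 28: #....#..
step 29: ####.##.
step 30: .##.....
step 31: ...#####
step 32: ##..###.
step 33: ..#..#..
step 34: #.##.###
step 35: ......##
step 36: #####...
step 37: .###.##.
step 38: ..#....#
step 39: #.####.#
step 40: ...##...

40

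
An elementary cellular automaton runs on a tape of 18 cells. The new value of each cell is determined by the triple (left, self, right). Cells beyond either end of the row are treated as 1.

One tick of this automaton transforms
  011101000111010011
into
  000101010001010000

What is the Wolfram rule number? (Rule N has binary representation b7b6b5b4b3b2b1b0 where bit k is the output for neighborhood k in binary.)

position 2: 111 → 0  (bit 7 = 0)
position 3: 110 → 1  (bit 6 = 1)
position 0: 101 → 0  (bit 5 = 0)
position 6: 100 → 0  (bit 4 = 0)
position 1: 011 → 0  (bit 3 = 0)
position 5: 010 → 1  (bit 2 = 1)
position 8: 001 → 0  (bit 1 = 0)
position 7: 000 → 1  (bit 0 = 1)
bits b7..b0 = 01000101 = 69

69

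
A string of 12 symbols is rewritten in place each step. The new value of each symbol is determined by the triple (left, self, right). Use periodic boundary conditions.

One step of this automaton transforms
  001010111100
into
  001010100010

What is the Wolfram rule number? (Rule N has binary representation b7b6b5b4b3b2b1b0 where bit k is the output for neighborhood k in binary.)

position 7: 111 → 0  (bit 7 = 0)
position 9: 110 → 0  (bit 6 = 0)
position 3: 101 → 0  (bit 5 = 0)
position 10: 100 → 1  (bit 4 = 1)
position 6: 011 → 1  (bit 3 = 1)
position 2: 010 → 1  (bit 2 = 1)
position 1: 001 → 0  (bit 1 = 0)
position 0: 000 → 0  (bit 0 = 0)
bits b7..b0 = 00011100 = 28

28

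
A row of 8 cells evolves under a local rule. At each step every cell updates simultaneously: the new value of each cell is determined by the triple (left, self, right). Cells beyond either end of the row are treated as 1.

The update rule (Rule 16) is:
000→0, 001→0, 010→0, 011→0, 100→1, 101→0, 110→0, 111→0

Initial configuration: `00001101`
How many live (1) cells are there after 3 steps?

1

10000000
01000000
00100000
count of 1: 1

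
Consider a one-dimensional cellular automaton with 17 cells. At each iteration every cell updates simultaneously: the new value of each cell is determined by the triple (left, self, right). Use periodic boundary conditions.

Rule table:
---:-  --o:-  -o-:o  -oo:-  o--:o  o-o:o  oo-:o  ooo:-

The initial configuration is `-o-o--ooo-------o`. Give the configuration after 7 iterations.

ooooo---oo------o
----oo---oo------
-----oo---oo-----
------oo---oo----
-------oo---oo---
--------oo---oo--
---------oo---oo-

---------oo---oo-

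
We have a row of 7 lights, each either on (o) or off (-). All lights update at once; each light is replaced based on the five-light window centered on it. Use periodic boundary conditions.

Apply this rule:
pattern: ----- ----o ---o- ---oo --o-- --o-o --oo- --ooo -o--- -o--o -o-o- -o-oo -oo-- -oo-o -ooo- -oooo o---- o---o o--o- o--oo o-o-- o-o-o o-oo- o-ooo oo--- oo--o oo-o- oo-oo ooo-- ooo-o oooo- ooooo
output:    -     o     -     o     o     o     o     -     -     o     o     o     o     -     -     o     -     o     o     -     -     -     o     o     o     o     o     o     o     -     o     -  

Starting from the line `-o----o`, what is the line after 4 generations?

generation 1: o---o-o
generation 2: ooo-ooo
generation 3: -o-ooo-
generation 4: oooo-oo

oooo-oo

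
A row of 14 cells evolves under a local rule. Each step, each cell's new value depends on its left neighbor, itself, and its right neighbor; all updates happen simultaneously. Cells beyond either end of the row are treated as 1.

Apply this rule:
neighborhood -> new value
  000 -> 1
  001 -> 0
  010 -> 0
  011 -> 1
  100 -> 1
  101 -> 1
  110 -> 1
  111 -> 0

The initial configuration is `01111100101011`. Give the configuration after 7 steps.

11000110010110
01110111001111
11011101101000
01110111110110
11011100011111
01110111010000
11011101101110

11011101101110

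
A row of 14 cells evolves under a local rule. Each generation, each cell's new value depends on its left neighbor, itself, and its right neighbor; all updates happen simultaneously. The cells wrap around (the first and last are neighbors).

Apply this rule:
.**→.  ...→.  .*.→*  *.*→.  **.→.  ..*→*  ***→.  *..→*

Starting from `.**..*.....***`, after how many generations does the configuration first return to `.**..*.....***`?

...****...*...
..*....*.***..
.***..**....*.
*...**..*..***
.*.*..*****...
**.***.....*..
......*...****
*....***.*....
**..*....**..*
..****..*..**.
.*....*****..*
.**..*.....***

12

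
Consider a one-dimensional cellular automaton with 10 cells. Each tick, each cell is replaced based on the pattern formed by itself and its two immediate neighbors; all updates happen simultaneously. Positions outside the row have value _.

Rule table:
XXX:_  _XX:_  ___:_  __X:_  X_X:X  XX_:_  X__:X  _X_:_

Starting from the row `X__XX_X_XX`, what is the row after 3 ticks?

___X___X_X

_X___X_X__
__X___X_X_
___X___X_X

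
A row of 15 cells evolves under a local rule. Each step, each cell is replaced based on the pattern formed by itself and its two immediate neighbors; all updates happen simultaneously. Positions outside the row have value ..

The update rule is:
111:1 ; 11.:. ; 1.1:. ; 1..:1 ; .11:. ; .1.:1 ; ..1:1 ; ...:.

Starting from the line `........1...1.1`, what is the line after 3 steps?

.......111.11.1
......1.1.....1
.....11.11...11

.....11.11...11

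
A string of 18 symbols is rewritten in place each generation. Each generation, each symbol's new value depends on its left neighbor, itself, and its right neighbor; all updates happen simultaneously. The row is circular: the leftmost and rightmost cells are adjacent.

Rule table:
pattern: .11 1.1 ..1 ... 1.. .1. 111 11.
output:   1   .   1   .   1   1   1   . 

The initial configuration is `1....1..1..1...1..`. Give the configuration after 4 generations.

11..111111111.1111
1.1111111111..1111
..111111111.111111
1111111111..11111.

1111111111..11111.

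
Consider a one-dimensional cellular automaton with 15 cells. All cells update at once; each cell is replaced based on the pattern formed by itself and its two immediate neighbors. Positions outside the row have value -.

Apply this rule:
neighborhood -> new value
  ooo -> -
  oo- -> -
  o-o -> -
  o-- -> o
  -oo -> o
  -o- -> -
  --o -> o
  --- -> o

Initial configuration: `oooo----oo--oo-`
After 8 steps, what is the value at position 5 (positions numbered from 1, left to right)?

o

o---ooooo-ooo-o
-oooo-----o----
oo---ooooo-oooo
o-oooo-----o---
--o---ooooo-ooo
oo-oooo-----o--
o--o---ooooo-oo
-oo-oooo-----o-
position 5 holds o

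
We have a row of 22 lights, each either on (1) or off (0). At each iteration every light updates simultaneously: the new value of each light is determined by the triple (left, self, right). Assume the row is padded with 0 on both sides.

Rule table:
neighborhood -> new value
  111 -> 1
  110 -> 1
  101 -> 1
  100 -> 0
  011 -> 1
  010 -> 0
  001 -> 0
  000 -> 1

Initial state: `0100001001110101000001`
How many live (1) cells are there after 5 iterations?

21

0001100001111010011100
1101101101111100011101
1111111111111101011110
1111111111111110111110
1111111111111111111110
count of 1: 21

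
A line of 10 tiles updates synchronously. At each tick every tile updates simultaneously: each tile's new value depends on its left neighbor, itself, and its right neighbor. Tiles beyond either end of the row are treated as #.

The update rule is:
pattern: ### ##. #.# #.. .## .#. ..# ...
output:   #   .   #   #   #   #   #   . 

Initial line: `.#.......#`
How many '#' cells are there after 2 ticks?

###.....##
##.#...###
count of #: 6

6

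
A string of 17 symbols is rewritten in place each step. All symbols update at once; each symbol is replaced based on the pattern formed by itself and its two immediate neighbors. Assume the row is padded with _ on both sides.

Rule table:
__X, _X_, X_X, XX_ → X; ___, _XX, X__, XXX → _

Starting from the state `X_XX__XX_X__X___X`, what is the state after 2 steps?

step 1: XX_X_X_XXX_XX__XX
step 2: _XXXXXX__XX_X_X_X

_XXXXXX__XX_X_X_X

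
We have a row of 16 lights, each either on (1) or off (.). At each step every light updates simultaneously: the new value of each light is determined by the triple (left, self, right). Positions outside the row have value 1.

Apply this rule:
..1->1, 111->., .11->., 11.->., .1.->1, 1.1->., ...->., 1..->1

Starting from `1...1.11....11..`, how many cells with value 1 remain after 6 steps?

4

step 1: .1.11...1..1..11
step 2: .1...1.1111111..
step 3: .11.11........11
step 4: ......1......1..
step 5: 1....111....1111
step 6: .1..1...1..1....
count of 1: 4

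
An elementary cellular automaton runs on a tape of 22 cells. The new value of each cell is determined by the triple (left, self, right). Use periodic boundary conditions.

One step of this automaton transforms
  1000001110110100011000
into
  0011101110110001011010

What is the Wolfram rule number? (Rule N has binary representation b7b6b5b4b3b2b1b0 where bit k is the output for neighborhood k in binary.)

position 7: 111 → 1  (bit 7 = 1)
position 8: 110 → 1  (bit 6 = 1)
position 9: 101 → 0  (bit 5 = 0)
position 1: 100 → 0  (bit 4 = 0)
position 6: 011 → 1  (bit 3 = 1)
position 0: 010 → 0  (bit 2 = 0)
position 5: 001 → 0  (bit 1 = 0)
position 2: 000 → 1  (bit 0 = 1)
bits b7..b0 = 11001001 = 201

201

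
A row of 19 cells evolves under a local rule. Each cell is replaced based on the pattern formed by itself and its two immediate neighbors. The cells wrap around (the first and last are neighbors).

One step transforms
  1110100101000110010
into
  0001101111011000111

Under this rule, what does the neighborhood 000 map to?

At position 11 the neighborhood is 000; the next row has 1 there.

1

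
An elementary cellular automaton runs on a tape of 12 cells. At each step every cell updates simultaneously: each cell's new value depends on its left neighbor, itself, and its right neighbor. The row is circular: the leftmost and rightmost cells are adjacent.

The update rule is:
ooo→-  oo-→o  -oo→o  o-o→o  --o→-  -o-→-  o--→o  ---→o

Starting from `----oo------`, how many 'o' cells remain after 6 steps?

ooo-oooooooo
--ooo-------
o-o-oooooooo
oo-oo-------
ooooooooooo-
o---------oo
count of o: 3

3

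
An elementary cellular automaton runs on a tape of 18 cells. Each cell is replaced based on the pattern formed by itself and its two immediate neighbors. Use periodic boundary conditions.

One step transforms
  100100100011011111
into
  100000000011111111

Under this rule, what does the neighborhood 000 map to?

At position 8 the neighborhood is 000; the next row has 0 there.

0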